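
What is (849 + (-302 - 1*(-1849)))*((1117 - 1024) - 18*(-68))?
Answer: 3155532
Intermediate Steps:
(849 + (-302 - 1*(-1849)))*((1117 - 1024) - 18*(-68)) = (849 + (-302 + 1849))*(93 + 1224) = (849 + 1547)*1317 = 2396*1317 = 3155532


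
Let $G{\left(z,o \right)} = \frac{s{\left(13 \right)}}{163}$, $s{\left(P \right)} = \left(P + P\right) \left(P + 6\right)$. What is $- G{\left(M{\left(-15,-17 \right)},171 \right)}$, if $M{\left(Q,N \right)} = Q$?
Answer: $- \frac{494}{163} \approx -3.0307$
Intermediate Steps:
$s{\left(P \right)} = 2 P \left(6 + P\right)$
$G{\left(z,o \right)} = \frac{494}{163}$ ($G{\left(z,o \right)} = \frac{2 \cdot 13 \left(6 + 13\right)}{163} = 2 \cdot 13 \cdot 19 \cdot \frac{1}{163} = 494 \cdot \frac{1}{163} = \frac{494}{163}$)
$- G{\left(M{\left(-15,-17 \right)},171 \right)} = \left(-1\right) \frac{494}{163} = - \frac{494}{163}$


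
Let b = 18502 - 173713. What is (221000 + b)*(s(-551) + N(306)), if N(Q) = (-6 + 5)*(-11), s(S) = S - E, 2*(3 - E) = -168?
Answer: -41249703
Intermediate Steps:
E = 87 (E = 3 - ½*(-168) = 3 + 84 = 87)
s(S) = -87 + S (s(S) = S - 1*87 = S - 87 = -87 + S)
b = -155211
N(Q) = 11 (N(Q) = -1*(-11) = 11)
(221000 + b)*(s(-551) + N(306)) = (221000 - 155211)*((-87 - 551) + 11) = 65789*(-638 + 11) = 65789*(-627) = -41249703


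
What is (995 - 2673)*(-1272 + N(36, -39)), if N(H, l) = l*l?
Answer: -417822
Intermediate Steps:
N(H, l) = l**2
(995 - 2673)*(-1272 + N(36, -39)) = (995 - 2673)*(-1272 + (-39)**2) = -1678*(-1272 + 1521) = -1678*249 = -417822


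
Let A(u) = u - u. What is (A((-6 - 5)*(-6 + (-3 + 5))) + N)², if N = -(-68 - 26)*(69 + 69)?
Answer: 168272784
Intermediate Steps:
A(u) = 0
N = 12972 (N = -(-94)*138 = -1*(-12972) = 12972)
(A((-6 - 5)*(-6 + (-3 + 5))) + N)² = (0 + 12972)² = 12972² = 168272784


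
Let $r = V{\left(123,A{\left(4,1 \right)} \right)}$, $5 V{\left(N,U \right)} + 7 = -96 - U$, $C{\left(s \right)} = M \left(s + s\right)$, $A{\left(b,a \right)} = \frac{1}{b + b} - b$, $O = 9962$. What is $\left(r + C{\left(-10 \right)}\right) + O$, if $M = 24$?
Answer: $\frac{378487}{40} \approx 9462.2$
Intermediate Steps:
$A{\left(b,a \right)} = \frac{1}{2 b} - b$
$C{\left(s \right)} = 48 s$ ($C{\left(s \right)} = 24 \left(s + s\right) = 24 \cdot 2 s = 48 s$)
$V{\left(N,U \right)} = - \frac{103}{5} - \frac{U}{5}$ ($V{\left(N,U \right)} = - \frac{7}{5} + \frac{-96 - U}{5} = - \frac{7}{5} - \left(\frac{96}{5} + \frac{U}{5}\right) = - \frac{103}{5} - \frac{U}{5}$)
$r = - \frac{793}{40}$ ($r = - \frac{103}{5} - \frac{\frac{1}{2 \cdot 4} - 4}{5} = - \frac{103}{5} - \frac{\frac{1}{2} \cdot \frac{1}{4} - 4}{5} = - \frac{103}{5} - \frac{\frac{1}{8} - 4}{5} = - \frac{103}{5} - - \frac{31}{40} = - \frac{103}{5} + \frac{31}{40} = - \frac{793}{40} \approx -19.825$)
$\left(r + C{\left(-10 \right)}\right) + O = \left(- \frac{793}{40} + 48 \left(-10\right)\right) + 9962 = \left(- \frac{793}{40} - 480\right) + 9962 = - \frac{19993}{40} + 9962 = \frac{378487}{40}$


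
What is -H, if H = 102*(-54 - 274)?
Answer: 33456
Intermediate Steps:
H = -33456 (H = 102*(-328) = -33456)
-H = -1*(-33456) = 33456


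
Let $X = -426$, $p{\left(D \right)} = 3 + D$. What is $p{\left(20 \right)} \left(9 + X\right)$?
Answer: $-9591$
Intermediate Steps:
$p{\left(20 \right)} \left(9 + X\right) = \left(3 + 20\right) \left(9 - 426\right) = 23 \left(-417\right) = -9591$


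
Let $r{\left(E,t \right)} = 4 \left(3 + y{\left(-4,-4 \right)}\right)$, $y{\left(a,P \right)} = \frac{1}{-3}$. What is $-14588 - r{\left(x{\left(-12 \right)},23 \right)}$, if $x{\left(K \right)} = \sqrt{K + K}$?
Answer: $- \frac{43796}{3} \approx -14599.0$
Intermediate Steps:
$x{\left(K \right)} = \sqrt{2} \sqrt{K}$ ($x{\left(K \right)} = \sqrt{2 K} = \sqrt{2} \sqrt{K}$)
$y{\left(a,P \right)} = - \frac{1}{3}$
$r{\left(E,t \right)} = \frac{32}{3}$ ($r{\left(E,t \right)} = 4 \left(3 - \frac{1}{3}\right) = 4 \cdot \frac{8}{3} = \frac{32}{3}$)
$-14588 - r{\left(x{\left(-12 \right)},23 \right)} = -14588 - \frac{32}{3} = - \frac{43796}{3}$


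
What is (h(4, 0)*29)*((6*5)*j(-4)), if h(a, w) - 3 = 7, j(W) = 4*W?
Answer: -139200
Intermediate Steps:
h(a, w) = 10 (h(a, w) = 3 + 7 = 10)
(h(4, 0)*29)*((6*5)*j(-4)) = (10*29)*((6*5)*(4*(-4))) = 290*(30*(-16)) = 290*(-480) = -139200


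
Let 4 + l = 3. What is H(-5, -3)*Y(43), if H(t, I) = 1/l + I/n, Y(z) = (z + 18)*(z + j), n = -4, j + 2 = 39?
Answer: -1220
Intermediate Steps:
j = 37 (j = -2 + 39 = 37)
l = -1 (l = -4 + 3 = -1)
Y(z) = (18 + z)*(37 + z) (Y(z) = (z + 18)*(z + 37) = (18 + z)*(37 + z))
H(t, I) = -1 - I/4 (H(t, I) = 1/(-1) + I/(-4) = 1*(-1) + I*(-1/4) = -1 - I/4)
H(-5, -3)*Y(43) = (-1 - 1/4*(-3))*(666 + 43**2 + 55*43) = (-1 + 3/4)*(666 + 1849 + 2365) = -1/4*4880 = -1220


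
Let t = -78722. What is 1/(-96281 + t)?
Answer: -1/175003 ≈ -5.7142e-6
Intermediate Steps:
1/(-96281 + t) = 1/(-96281 - 78722) = 1/(-175003) = -1/175003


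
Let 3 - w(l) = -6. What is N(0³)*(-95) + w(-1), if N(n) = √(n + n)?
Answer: 9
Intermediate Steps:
w(l) = 9 (w(l) = 3 - 1*(-6) = 3 + 6 = 9)
N(n) = √2*√n (N(n) = √(2*n) = √2*√n)
N(0³)*(-95) + w(-1) = (√2*√(0³))*(-95) + 9 = (√2*√0)*(-95) + 9 = (√2*0)*(-95) + 9 = 0*(-95) + 9 = 0 + 9 = 9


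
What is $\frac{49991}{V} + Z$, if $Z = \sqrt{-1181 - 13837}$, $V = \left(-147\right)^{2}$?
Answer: $\frac{49991}{21609} + i \sqrt{15018} \approx 2.3134 + 122.55 i$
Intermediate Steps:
$V = 21609$
$Z = i \sqrt{15018}$ ($Z = \sqrt{-15018} = i \sqrt{15018} \approx 122.55 i$)
$\frac{49991}{V} + Z = \frac{49991}{21609} + i \sqrt{15018}$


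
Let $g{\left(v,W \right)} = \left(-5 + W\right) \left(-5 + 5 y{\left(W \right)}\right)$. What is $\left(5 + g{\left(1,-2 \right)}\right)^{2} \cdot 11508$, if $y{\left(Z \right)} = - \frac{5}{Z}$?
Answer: $25964925$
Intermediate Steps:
$g{\left(v,W \right)} = \left(-5 + W\right) \left(-5 - \frac{25}{W}\right)$ ($g{\left(v,W \right)} = \left(-5 + W\right) \left(-5 + 5 \left(- \frac{5}{W}\right)\right) = \left(-5 + W\right) \left(-5 - \frac{25}{W}\right)$)
$\left(5 + g{\left(1,-2 \right)}\right)^{2} \cdot 11508 = \left(5 + \left(\left(-5\right) \left(-2\right) + \frac{125}{-2}\right)\right)^{2} \cdot 11508 = \left(5 + \left(10 + 125 \left(- \frac{1}{2}\right)\right)\right)^{2} \cdot 11508 = \left(5 + \left(10 - \frac{125}{2}\right)\right)^{2} \cdot 11508 = \left(5 - \frac{105}{2}\right)^{2} \cdot 11508 = \left(- \frac{95}{2}\right)^{2} \cdot 11508 = \frac{9025}{4} \cdot 11508 = 25964925$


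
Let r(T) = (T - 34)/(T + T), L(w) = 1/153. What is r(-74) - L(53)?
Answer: 4094/5661 ≈ 0.72319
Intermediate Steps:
L(w) = 1/153
r(T) = (-34 + T)/(2*T) (r(T) = (-34 + T)/((2*T)) = (-34 + T)*(1/(2*T)) = (-34 + T)/(2*T))
r(-74) - L(53) = (½)*(-34 - 74)/(-74) - 1*1/153 = (½)*(-1/74)*(-108) - 1/153 = 27/37 - 1/153 = 4094/5661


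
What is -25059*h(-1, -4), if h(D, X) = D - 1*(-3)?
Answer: -50118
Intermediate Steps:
h(D, X) = 3 + D (h(D, X) = D + 3 = 3 + D)
-25059*h(-1, -4) = -25059*(3 - 1) = -25059*2 = -50118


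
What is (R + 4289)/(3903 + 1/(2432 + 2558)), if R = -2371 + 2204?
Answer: 20568780/19475971 ≈ 1.0561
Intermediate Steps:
R = -167
(R + 4289)/(3903 + 1/(2432 + 2558)) = (-167 + 4289)/(3903 + 1/(2432 + 2558)) = 4122/(3903 + 1/4990) = 4122/(19475971/4990) = 4122*(4990/19475971) = 20568780/19475971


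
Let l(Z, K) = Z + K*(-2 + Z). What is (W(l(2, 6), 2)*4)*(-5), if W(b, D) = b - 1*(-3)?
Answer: -100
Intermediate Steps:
W(b, D) = 3 + b (W(b, D) = b + 3 = 3 + b)
(W(l(2, 6), 2)*4)*(-5) = ((3 + (2 - 2*6 + 6*2))*4)*(-5) = ((3 + (2 - 12 + 12))*4)*(-5) = ((3 + 2)*4)*(-5) = (5*4)*(-5) = 20*(-5) = -100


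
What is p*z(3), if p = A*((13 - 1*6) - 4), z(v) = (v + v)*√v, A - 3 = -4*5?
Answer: -306*√3 ≈ -530.01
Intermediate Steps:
A = -17 (A = 3 - 4*5 = 3 - 20 = -17)
z(v) = 2*v^(3/2) (z(v) = (2*v)*√v = 2*v^(3/2))
p = -51 (p = -17*((13 - 1*6) - 4) = -17*((13 - 6) - 4) = -17*(7 - 4) = -17*3 = -51)
p*z(3) = -102*3^(3/2) = -102*3*√3 = -306*√3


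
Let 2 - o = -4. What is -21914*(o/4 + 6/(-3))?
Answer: 10957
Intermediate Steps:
o = 6 (o = 2 - 1*(-4) = 2 + 4 = 6)
-21914*(o/4 + 6/(-3)) = -21914*(6/4 + 6/(-3)) = -21914*(6*(¼) + 6*(-⅓)) = -21914*(3/2 - 2) = -21914*(-½) = 10957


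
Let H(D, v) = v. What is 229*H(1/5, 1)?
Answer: 229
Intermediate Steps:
229*H(1/5, 1) = 229*1 = 229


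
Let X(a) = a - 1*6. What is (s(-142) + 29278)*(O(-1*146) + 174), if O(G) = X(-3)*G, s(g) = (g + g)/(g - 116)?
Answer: 1873393984/43 ≈ 4.3567e+7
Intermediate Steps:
s(g) = 2*g/(-116 + g) (s(g) = (2*g)/(-116 + g) = 2*g/(-116 + g))
X(a) = -6 + a (X(a) = a - 6 = -6 + a)
O(G) = -9*G (O(G) = (-6 - 3)*G = -9*G)
(s(-142) + 29278)*(O(-1*146) + 174) = (2*(-142)/(-116 - 142) + 29278)*(-(-9)*146 + 174) = (2*(-142)/(-258) + 29278)*(-9*(-146) + 174) = (2*(-142)*(-1/258) + 29278)*(1314 + 174) = (142/129 + 29278)*1488 = (3777004/129)*1488 = 1873393984/43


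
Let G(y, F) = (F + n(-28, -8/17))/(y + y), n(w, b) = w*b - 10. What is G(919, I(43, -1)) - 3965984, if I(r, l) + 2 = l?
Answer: -123921136061/31246 ≈ -3.9660e+6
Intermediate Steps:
I(r, l) = -2 + l
n(w, b) = -10 + b*w (n(w, b) = b*w - 10 = -10 + b*w)
G(y, F) = (54/17 + F)/(2*y) (G(y, F) = (F + (-10 - 8/17*(-28)))/(y + y) = (F + (-10 - 8*1/17*(-28)))/((2*y)) = (F + (-10 - 8/17*(-28)))*(1/(2*y)) = (F + (-10 + 224/17))*(1/(2*y)) = (F + 54/17)*(1/(2*y)) = (54/17 + F)*(1/(2*y)) = (54/17 + F)/(2*y))
G(919, I(43, -1)) - 3965984 = (1/34)*(54 + 17*(-2 - 1))/919 - 3965984 = (1/34)*(1/919)*(54 + 17*(-3)) - 3965984 = (1/34)*(1/919)*(54 - 51) - 3965984 = (1/34)*(1/919)*3 - 3965984 = 3/31246 - 3965984 = -123921136061/31246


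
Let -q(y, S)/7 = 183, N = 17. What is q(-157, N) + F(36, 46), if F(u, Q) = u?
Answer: -1245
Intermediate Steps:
q(y, S) = -1281 (q(y, S) = -7*183 = -1281)
q(-157, N) + F(36, 46) = -1281 + 36 = -1245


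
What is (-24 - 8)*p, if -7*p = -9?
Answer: -288/7 ≈ -41.143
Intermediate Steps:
p = 9/7 (p = -1/7*(-9) = 9/7 ≈ 1.2857)
(-24 - 8)*p = (-24 - 8)*(9/7) = -32*9/7 = -288/7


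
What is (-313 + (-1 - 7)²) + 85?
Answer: -164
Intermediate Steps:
(-313 + (-1 - 7)²) + 85 = (-313 + (-8)²) + 85 = (-313 + 64) + 85 = -249 + 85 = -164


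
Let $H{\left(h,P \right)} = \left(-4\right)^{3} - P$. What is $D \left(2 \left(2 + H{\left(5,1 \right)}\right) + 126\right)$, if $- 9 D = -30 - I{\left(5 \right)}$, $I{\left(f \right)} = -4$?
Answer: $0$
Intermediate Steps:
$H{\left(h,P \right)} = -64 - P$
$D = \frac{26}{9}$ ($D = - \frac{-30 - -4}{9} = - \frac{-30 + 4}{9} = \left(- \frac{1}{9}\right) \left(-26\right) = \frac{26}{9} \approx 2.8889$)
$D \left(2 \left(2 + H{\left(5,1 \right)}\right) + 126\right) = \frac{26 \left(2 \left(2 - 65\right) + 126\right)}{9} = \frac{26 \left(2 \left(-63\right) + 126\right)}{9} = \frac{26 \left(-126 + 126\right)}{9} = \frac{26}{9} \cdot 0 = 0$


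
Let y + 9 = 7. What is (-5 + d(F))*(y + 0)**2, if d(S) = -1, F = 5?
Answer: -24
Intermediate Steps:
y = -2 (y = -9 + 7 = -2)
(-5 + d(F))*(y + 0)**2 = (-5 - 1)*(-2 + 0)**2 = -6*(-2)**2 = -6*4 = -24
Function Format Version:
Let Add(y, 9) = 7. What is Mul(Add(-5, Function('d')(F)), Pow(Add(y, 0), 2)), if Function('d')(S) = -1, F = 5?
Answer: -24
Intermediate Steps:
y = -2 (y = Add(-9, 7) = -2)
Mul(Add(-5, Function('d')(F)), Pow(Add(y, 0), 2)) = Mul(Add(-5, -1), Pow(Add(-2, 0), 2)) = Mul(-6, Pow(-2, 2)) = Mul(-6, 4) = -24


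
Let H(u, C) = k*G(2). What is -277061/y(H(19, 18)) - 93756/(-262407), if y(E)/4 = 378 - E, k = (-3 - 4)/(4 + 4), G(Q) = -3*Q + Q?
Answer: -24187433113/131028562 ≈ -184.60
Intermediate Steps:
G(Q) = -2*Q
k = -7/8 ≈ -0.87500
H(u, C) = 7/2 (H(u, C) = -(-7)*2/4 = -7/8*(-4) = 7/2)
y(E) = 1512 - 4*E (y(E) = 4*(378 - E) = 1512 - 4*E)
-277061/y(H(19, 18)) - 93756/(-262407) = -277061/(1512 - 4*7/2) - 93756/(-262407) = -277061/(1512 - 14) - 93756*(-1/262407) = -277061/1498 + 31252/87469 = -24187433113/131028562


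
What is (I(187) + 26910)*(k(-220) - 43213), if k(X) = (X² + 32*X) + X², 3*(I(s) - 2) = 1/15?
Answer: 56370325427/45 ≈ 1.2527e+9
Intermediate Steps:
I(s) = 91/45 (I(s) = 2 + (⅓)/15 = 2 + (⅓)*(1/15) = 2 + 1/45 = 91/45)
k(X) = 2*X² + 32*X
(I(187) + 26910)*(k(-220) - 43213) = (91/45 + 26910)*(2*(-220)*(16 - 220) - 43213) = 1211041*(2*(-220)*(-204) - 43213)/45 = 1211041*(89760 - 43213)/45 = (1211041/45)*46547 = 56370325427/45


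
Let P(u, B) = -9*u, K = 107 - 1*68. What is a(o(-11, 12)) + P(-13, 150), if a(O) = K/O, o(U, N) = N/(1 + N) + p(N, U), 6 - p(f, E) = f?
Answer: 2405/22 ≈ 109.32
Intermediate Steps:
p(f, E) = 6 - f
K = 39 (K = 107 - 68 = 39)
o(U, N) = 6 - N + N/(1 + N) (o(U, N) = N/(1 + N) + (6 - N) = 6 - N + N/(1 + N))
a(O) = 39/O
a(o(-11, 12)) + P(-13, 150) = 39/(((6 - 1*12*(-6 + 12))/(1 + 12))) - 9*(-13) = 39/(((6 - 1*12*6)/13)) + 117 = 39/(((6 - 72)/13)) + 117 = 39/(((1/13)*(-66))) + 117 = 39/(-66/13) + 117 = 39*(-13/66) + 117 = -169/22 + 117 = 2405/22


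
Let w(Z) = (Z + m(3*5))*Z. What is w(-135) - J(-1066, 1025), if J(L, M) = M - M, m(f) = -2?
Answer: 18495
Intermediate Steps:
w(Z) = Z*(-2 + Z) (w(Z) = (Z - 2)*Z = (-2 + Z)*Z = Z*(-2 + Z))
J(L, M) = 0
w(-135) - J(-1066, 1025) = -135*(-2 - 135) - 1*0 = -135*(-137) + 0 = 18495 + 0 = 18495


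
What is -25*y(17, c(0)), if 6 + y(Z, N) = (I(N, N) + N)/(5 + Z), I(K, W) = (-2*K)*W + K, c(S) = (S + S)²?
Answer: 150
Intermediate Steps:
c(S) = 4*S² (c(S) = (2*S)² = 4*S²)
I(K, W) = K - 2*K*W (I(K, W) = -2*K*W + K = K - 2*K*W)
y(Z, N) = -6 + (N + N*(1 - 2*N))/(5 + Z) (y(Z, N) = -6 + (N*(1 - 2*N) + N)/(5 + Z) = -6 + (N + N*(1 - 2*N))/(5 + Z))
-25*y(17, c(0)) = -25*(-30 + 4*0² - 6*17 - 4*0²*(-1 + 2*(4*0²)))/(5 + 17) = -25*(-30 + 4*0 - 102 - 4*0*(-1 + 2*(4*0)))/22 = -25*(-30 + 0 - 102 - 1*0*(-1 + 2*0))/22 = -25*(-30 + 0 - 102 - 1*0*(-1 + 0))/22 = -25*(-30 + 0 - 102 - 1*0*(-1))/22 = -25*(-30 + 0 - 102 + 0)/22 = -25*(-132)/22 = -25*(-6) = 150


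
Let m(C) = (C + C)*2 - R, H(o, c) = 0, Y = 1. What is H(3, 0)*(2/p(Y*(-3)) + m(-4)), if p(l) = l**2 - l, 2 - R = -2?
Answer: 0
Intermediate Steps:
R = 4 (R = 2 - 1*(-2) = 2 + 2 = 4)
m(C) = -4 + 4*C (m(C) = (C + C)*2 - 1*4 = (2*C)*2 - 4 = 4*C - 4 = -4 + 4*C)
H(3, 0)*(2/p(Y*(-3)) + m(-4)) = 0*(2/(((1*(-3))*(-1 + 1*(-3)))) + (-4 + 4*(-4))) = 0*(2/((-3*(-1 - 3))) + (-4 - 16)) = 0*(2/((-3*(-4))) - 20) = 0*(2/12 - 20) = 0*(2*(1/12) - 20) = 0*(1/6 - 20) = 0*(-119/6) = 0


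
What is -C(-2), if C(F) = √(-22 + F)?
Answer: -2*I*√6 ≈ -4.899*I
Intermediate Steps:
-C(-2) = -√(-22 - 2) = -√(-24) = -2*I*√6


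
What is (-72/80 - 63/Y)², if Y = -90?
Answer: 1/25 ≈ 0.040000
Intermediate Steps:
(-72/80 - 63/Y)² = (-72/80 - 63/(-90))² = (-72*1/80 - 63*(-1/90))² = (-9/10 + 7/10)² = (-⅕)² = 1/25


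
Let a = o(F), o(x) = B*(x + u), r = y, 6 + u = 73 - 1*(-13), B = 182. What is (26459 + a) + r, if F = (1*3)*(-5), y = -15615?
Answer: 22674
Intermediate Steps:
u = 80 (u = -6 + (73 - 1*(-13)) = -6 + (73 + 13) = -6 + 86 = 80)
r = -15615
F = -15 (F = 3*(-5) = -15)
o(x) = 14560 + 182*x (o(x) = 182*(x + 80) = 182*(80 + x) = 14560 + 182*x)
a = 11830 (a = 14560 + 182*(-15) = 14560 - 2730 = 11830)
(26459 + a) + r = (26459 + 11830) - 15615 = 38289 - 15615 = 22674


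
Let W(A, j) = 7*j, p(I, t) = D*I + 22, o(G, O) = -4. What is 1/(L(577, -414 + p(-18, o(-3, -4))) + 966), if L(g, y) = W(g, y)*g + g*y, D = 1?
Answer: -1/1891594 ≈ -5.2865e-7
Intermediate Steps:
p(I, t) = 22 + I (p(I, t) = 1*I + 22 = I + 22 = 22 + I)
L(g, y) = 8*g*y (L(g, y) = (7*y)*g + g*y = 7*g*y + g*y = 8*g*y)
1/(L(577, -414 + p(-18, o(-3, -4))) + 966) = 1/(8*577*(-414 + (22 - 18)) + 966) = 1/(8*577*(-414 + 4) + 966) = 1/(8*577*(-410) + 966) = 1/(-1892560 + 966) = 1/(-1891594) = -1/1891594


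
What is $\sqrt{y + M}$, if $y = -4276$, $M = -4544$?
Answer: $42 i \sqrt{5} \approx 93.915 i$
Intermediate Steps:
$\sqrt{y + M} = \sqrt{-4276 - 4544} = \sqrt{-8820} = 42 i \sqrt{5}$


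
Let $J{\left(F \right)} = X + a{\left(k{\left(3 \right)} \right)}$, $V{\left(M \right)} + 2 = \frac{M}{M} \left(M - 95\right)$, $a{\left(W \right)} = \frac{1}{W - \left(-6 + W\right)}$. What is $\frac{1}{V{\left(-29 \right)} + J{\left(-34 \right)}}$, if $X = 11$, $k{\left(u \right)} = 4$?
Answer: $- \frac{6}{689} \approx -0.0087083$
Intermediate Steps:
$a{\left(W \right)} = \frac{1}{6}$
$V{\left(M \right)} = -97 + M$ ($V{\left(M \right)} = -2 + \frac{M}{M} \left(M - 95\right) = -2 + 1 \left(-95 + M\right) = -2 + \left(-95 + M\right) = -97 + M$)
$J{\left(F \right)} = \frac{67}{6}$ ($J{\left(F \right)} = 11 + \frac{1}{6} = \frac{67}{6}$)
$\frac{1}{V{\left(-29 \right)} + J{\left(-34 \right)}} = \frac{1}{\left(-97 - 29\right) + \frac{67}{6}} = \frac{1}{-126 + \frac{67}{6}} = \frac{1}{- \frac{689}{6}} = - \frac{6}{689}$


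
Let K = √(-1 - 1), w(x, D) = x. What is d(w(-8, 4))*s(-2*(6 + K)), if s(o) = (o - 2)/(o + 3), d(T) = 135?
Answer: 270*(√2 - 7*I)/(-9*I + 2*√2) ≈ 203.26 - 21.452*I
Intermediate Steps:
K = I*√2 (K = √(-2) = I*√2 ≈ 1.4142*I)
s(o) = (-2 + o)/(3 + o)
d(w(-8, 4))*s(-2*(6 + K)) = 135*((-2 - 2*(6 + I*√2))/(3 - 2*(6 + I*√2))) = 135*((-2 + (-12 - 2*I*√2))/(3 + (-12 - 2*I*√2))) = 135*((-14 - 2*I*√2)/(-9 - 2*I*√2)) = 135*(-14 - 2*I*√2)/(-9 - 2*I*√2)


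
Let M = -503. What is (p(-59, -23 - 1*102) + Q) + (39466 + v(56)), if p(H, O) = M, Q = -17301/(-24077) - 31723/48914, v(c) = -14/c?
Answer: 91773211589725/2355404756 ≈ 38963.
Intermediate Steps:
Q = 82466443/1177702378 (Q = -17301*(-1/24077) - 31723*1/48914 = 17301/24077 - 31723/48914 = 82466443/1177702378 ≈ 0.070023)
p(H, O) = -503
(p(-59, -23 - 1*102) + Q) + (39466 + v(56)) = (-503 + 82466443/1177702378) + (39466 - 14/56) = -592301829691/1177702378 + (39466 - 14*1/56) = -592301829691/1177702378 + (39466 - ¼) = -592301829691/1177702378 + 157863/4 = 91773211589725/2355404756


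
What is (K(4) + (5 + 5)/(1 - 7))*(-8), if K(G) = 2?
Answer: -8/3 ≈ -2.6667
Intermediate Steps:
(K(4) + (5 + 5)/(1 - 7))*(-8) = (2 + (5 + 5)/(1 - 7))*(-8) = (2 + 10/(-6))*(-8) = (2 + 10*(-⅙))*(-8) = (2 - 5/3)*(-8) = (⅓)*(-8) = -8/3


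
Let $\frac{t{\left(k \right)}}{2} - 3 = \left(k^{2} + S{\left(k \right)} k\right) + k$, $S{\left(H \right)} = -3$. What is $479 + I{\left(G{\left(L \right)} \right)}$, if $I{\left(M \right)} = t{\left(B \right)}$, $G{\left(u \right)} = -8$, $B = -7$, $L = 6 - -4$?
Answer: $611$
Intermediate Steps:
$L = 10$ ($L = 6 + 4 = 10$)
$t{\left(k \right)} = 6 - 4 k + 2 k^{2}$ ($t{\left(k \right)} = 6 + 2 \left(\left(k^{2} - 3 k\right) + k\right) = 6 + 2 \left(k^{2} - 2 k\right) = 6 + \left(- 4 k + 2 k^{2}\right) = 6 - 4 k + 2 k^{2}$)
$I{\left(M \right)} = 132$ ($I{\left(M \right)} = 6 - -28 + 2 \left(-7\right)^{2} = 6 + 28 + 2 \cdot 49 = 6 + 28 + 98 = 132$)
$479 + I{\left(G{\left(L \right)} \right)} = 479 + 132 = 611$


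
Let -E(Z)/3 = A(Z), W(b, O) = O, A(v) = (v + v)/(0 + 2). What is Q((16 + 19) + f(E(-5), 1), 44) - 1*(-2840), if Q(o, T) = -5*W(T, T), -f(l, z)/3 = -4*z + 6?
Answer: 2620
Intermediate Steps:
A(v) = v (A(v) = (2*v)/2 = (2*v)*(½) = v)
E(Z) = -3*Z
f(l, z) = -18 + 12*z (f(l, z) = -3*(-4*z + 6) = -3*(6 - 4*z) = -18 + 12*z)
Q(o, T) = -5*T
Q((16 + 19) + f(E(-5), 1), 44) - 1*(-2840) = -5*44 - 1*(-2840) = -220 + 2840 = 2620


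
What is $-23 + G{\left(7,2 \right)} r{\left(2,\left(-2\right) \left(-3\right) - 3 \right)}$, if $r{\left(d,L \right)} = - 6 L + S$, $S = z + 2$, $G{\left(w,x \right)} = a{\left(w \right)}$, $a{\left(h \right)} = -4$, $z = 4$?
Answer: $25$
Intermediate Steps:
$G{\left(w,x \right)} = -4$
$S = 6$ ($S = 4 + 2 = 6$)
$r{\left(d,L \right)} = 6 - 6 L$ ($r{\left(d,L \right)} = - 6 L + 6 = 6 - 6 L$)
$-23 + G{\left(7,2 \right)} r{\left(2,\left(-2\right) \left(-3\right) - 3 \right)} = -23 - 4 \left(6 - 6 \left(\left(-2\right) \left(-3\right) - 3\right)\right) = -23 - 4 \left(6 - 6 \left(6 - 3\right)\right) = -23 - 4 \left(6 - 18\right) = -23 - -48 = -23 + 48 = 25$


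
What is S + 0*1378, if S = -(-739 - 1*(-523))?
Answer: 216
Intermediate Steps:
S = 216 (S = -(-739 + 523) = -1*(-216) = 216)
S + 0*1378 = 216 + 0*1378 = 216 + 0 = 216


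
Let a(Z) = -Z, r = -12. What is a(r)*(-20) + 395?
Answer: 155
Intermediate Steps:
a(r)*(-20) + 395 = -1*(-12)*(-20) + 395 = 12*(-20) + 395 = -240 + 395 = 155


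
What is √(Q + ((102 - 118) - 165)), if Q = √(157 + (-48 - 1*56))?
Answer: √(-181 + √53) ≈ 13.18*I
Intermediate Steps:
Q = √53 (Q = √(157 + (-48 - 56)) = √(157 - 104) = √53 ≈ 7.2801)
√(Q + ((102 - 118) - 165)) = √(√53 + ((102 - 118) - 165)) = √(√53 + (-16 - 165)) = √(√53 - 181) = √(-181 + √53)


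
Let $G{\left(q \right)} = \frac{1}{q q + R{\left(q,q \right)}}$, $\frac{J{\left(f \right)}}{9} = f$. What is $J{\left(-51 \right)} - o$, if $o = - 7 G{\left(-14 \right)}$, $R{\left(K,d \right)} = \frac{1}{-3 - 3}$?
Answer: $- \frac{539283}{1175} \approx -458.96$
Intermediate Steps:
$R{\left(K,d \right)} = - \frac{1}{6}$ ($R{\left(K,d \right)} = \frac{1}{-6} = - \frac{1}{6}$)
$J{\left(f \right)} = 9 f$
$G{\left(q \right)} = \frac{1}{- \frac{1}{6} + q^{2}}$ ($G{\left(q \right)} = \frac{1}{q q - \frac{1}{6}} = \frac{1}{q^{2} - \frac{1}{6}} = \frac{1}{- \frac{1}{6} + q^{2}}$)
$o = - \frac{42}{1175}$ ($o = - 7 \frac{6}{-1 + 6 \left(-14\right)^{2}} = - 7 \frac{6}{-1 + 6 \cdot 196} = - 7 \frac{6}{-1 + 1176} = - 7 \cdot \frac{6}{1175} = - 7 \cdot 6 \cdot \frac{1}{1175} = \left(-7\right) \frac{6}{1175} = - \frac{42}{1175} \approx -0.035745$)
$J{\left(-51 \right)} - o = 9 \left(-51\right) - - \frac{42}{1175} = -459 + \frac{42}{1175} = - \frac{539283}{1175}$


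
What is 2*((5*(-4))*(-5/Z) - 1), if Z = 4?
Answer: 48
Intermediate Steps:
2*((5*(-4))*(-5/Z) - 1) = 2*((5*(-4))*(-5/4) - 1) = 2*(-(-100)/4 - 1) = 2*(-20*(-5/4) - 1) = 2*(25 - 1) = 2*24 = 48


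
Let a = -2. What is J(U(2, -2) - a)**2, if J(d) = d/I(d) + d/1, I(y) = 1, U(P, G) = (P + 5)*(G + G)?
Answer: 2704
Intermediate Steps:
U(P, G) = 2*G*(5 + P) (U(P, G) = (5 + P)*(2*G) = 2*G*(5 + P))
J(d) = 2*d (J(d) = d/1 + d/1 = d*1 + d*1 = d + d = 2*d)
J(U(2, -2) - a)**2 = (2*(2*(-2)*(5 + 2) - 1*(-2)))**2 = (2*(2*(-2)*7 + 2))**2 = (2*(-28 + 2))**2 = (2*(-26))**2 = (-52)**2 = 2704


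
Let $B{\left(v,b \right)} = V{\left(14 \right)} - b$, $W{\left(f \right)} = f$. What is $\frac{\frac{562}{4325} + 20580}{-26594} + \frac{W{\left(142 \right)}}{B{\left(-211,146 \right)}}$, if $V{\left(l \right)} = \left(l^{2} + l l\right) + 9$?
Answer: $- \frac{636460571}{2932985775} \approx -0.217$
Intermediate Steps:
$V{\left(l \right)} = 9 + 2 l^{2}$ ($V{\left(l \right)} = \left(l^{2} + l^{2}\right) + 9 = 2 l^{2} + 9 = 9 + 2 l^{2}$)
$B{\left(v,b \right)} = 401 - b$ ($B{\left(v,b \right)} = \left(9 + 2 \cdot 14^{2}\right) - b = \left(9 + 2 \cdot 196\right) - b = \left(9 + 392\right) - b = 401 - b$)
$\frac{\frac{562}{4325} + 20580}{-26594} + \frac{W{\left(142 \right)}}{B{\left(-211,146 \right)}} = \frac{\frac{562}{4325} + 20580}{-26594} + \frac{142}{401 - 146} = \left(562 \cdot \frac{1}{4325} + 20580\right) \left(- \frac{1}{26594}\right) + \frac{142}{401 - 146} = \left(\frac{562}{4325} + 20580\right) \left(- \frac{1}{26594}\right) + \frac{142}{255} = \frac{89009062}{4325} \left(- \frac{1}{26594}\right) + 142 \cdot \frac{1}{255} = - \frac{44504531}{57509525} + \frac{142}{255} = - \frac{636460571}{2932985775}$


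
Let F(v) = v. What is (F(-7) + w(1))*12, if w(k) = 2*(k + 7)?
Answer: 108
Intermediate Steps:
w(k) = 14 + 2*k (w(k) = 2*(7 + k) = 14 + 2*k)
(F(-7) + w(1))*12 = (-7 + (14 + 2*1))*12 = (-7 + (14 + 2))*12 = (-7 + 16)*12 = 9*12 = 108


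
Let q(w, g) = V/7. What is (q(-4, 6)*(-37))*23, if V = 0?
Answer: 0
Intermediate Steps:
q(w, g) = 0 (q(w, g) = 0/7 = 0*(1/7) = 0)
(q(-4, 6)*(-37))*23 = (0*(-37))*23 = 0*23 = 0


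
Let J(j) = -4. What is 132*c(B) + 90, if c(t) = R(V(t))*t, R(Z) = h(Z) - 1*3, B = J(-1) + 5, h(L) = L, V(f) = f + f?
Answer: -42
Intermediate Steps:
V(f) = 2*f
B = 1 (B = -4 + 5 = 1)
R(Z) = -3 + Z (R(Z) = Z - 1*3 = Z - 3 = -3 + Z)
c(t) = t*(-3 + 2*t) (c(t) = (-3 + 2*t)*t = t*(-3 + 2*t))
132*c(B) + 90 = 132*(1*(-3 + 2*1)) + 90 = 132*(1*(-3 + 2)) + 90 = 132*(1*(-1)) + 90 = 132*(-1) + 90 = -132 + 90 = -42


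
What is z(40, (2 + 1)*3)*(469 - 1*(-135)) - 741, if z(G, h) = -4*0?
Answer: -741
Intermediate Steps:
z(G, h) = 0
z(40, (2 + 1)*3)*(469 - 1*(-135)) - 741 = 0*(469 - 1*(-135)) - 741 = 0*(469 + 135) - 741 = 0*604 - 741 = 0 - 741 = -741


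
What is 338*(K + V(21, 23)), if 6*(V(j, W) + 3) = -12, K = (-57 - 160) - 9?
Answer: -78078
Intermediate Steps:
K = -226 (K = -217 - 9 = -226)
V(j, W) = -5 (V(j, W) = -3 + (⅙)*(-12) = -3 - 2 = -5)
338*(K + V(21, 23)) = 338*(-226 - 5) = 338*(-231) = -78078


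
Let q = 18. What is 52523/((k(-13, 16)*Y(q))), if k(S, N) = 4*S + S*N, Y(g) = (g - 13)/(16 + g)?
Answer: -892891/650 ≈ -1373.7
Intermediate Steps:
Y(g) = (-13 + g)/(16 + g)
k(S, N) = 4*S + N*S
52523/((k(-13, 16)*Y(q))) = 52523/(((-13*(4 + 16))*((-13 + 18)/(16 + 18)))) = 52523/(((-13*20)*(5/34))) = 52523/((-130*5/17)) = 52523/((-260*5/34)) = 52523/(-650/17) = 52523*(-17/650) = -892891/650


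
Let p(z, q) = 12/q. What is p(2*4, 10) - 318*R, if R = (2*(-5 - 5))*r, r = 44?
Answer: 1399206/5 ≈ 2.7984e+5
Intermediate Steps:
R = -880 (R = (2*(-5 - 5))*44 = (2*(-10))*44 = -20*44 = -880)
p(2*4, 10) - 318*R = 12/10 - 318*(-880) = 12*(⅒) + 279840 = 6/5 + 279840 = 1399206/5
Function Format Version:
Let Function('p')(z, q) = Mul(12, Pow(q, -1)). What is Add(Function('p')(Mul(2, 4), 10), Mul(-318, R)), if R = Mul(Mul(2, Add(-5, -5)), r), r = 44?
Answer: Rational(1399206, 5) ≈ 2.7984e+5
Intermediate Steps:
R = -880 (R = Mul(Mul(2, Add(-5, -5)), 44) = Mul(Mul(2, -10), 44) = Mul(-20, 44) = -880)
Add(Function('p')(Mul(2, 4), 10), Mul(-318, R)) = Add(Mul(12, Pow(10, -1)), Mul(-318, -880)) = Add(Mul(12, Rational(1, 10)), 279840) = Add(Rational(6, 5), 279840) = Rational(1399206, 5)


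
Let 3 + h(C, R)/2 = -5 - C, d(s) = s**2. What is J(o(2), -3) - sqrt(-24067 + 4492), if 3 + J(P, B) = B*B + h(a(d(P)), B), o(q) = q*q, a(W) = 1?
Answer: -12 - 15*I*sqrt(87) ≈ -12.0 - 139.91*I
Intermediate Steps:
o(q) = q**2
h(C, R) = -16 - 2*C (h(C, R) = -6 + 2*(-5 - C) = -6 + (-10 - 2*C) = -16 - 2*C)
J(P, B) = -21 + B**2 (J(P, B) = -3 + (B*B + (-16 - 2*1)) = -3 + (B**2 + (-16 - 2)) = -3 + (B**2 - 18) = -3 + (-18 + B**2) = -21 + B**2)
J(o(2), -3) - sqrt(-24067 + 4492) = (-21 + (-3)**2) - sqrt(-24067 + 4492) = (-21 + 9) - sqrt(-19575) = -12 - 15*I*sqrt(87)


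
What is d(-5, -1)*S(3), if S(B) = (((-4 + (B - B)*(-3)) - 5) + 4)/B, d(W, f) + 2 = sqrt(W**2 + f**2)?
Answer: 10/3 - 5*sqrt(26)/3 ≈ -5.1650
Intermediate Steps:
d(W, f) = -2 + sqrt(W**2 + f**2)
S(B) = -5/B (S(B) = (((-4 + 0*(-3)) - 5) + 4)/B = (((-4 + 0) - 5) + 4)/B = ((-4 - 5) + 4)/B = (-9 + 4)/B = -5/B)
d(-5, -1)*S(3) = (-2 + sqrt((-5)**2 + (-1)**2))*(-5/3) = (-2 + sqrt(25 + 1))*(-5*1/3) = (-2 + sqrt(26))*(-5/3) = 10/3 - 5*sqrt(26)/3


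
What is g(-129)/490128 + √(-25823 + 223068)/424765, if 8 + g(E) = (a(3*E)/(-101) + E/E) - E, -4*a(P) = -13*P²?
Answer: -1897709/198011712 + √197245/424765 ≈ -0.0085382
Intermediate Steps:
a(P) = 13*P²/4 (a(P) = -(-13)*P²/4 = 13*P²/4)
g(E) = -7 - E - 117*E²/404 (g(E) = -8 + (((13*(3*E)²/4)/(-101) + E/E) - E) = -8 + (((13*(9*E²)/4)*(-1/101) + 1) - E) = -8 + (((117*E²/4)*(-1/101) + 1) - E) = -8 + ((-117*E²/404 + 1) - E) = -8 + ((1 - 117*E²/404) - E) = -8 + (1 - E - 117*E²/404) = -7 - E - 117*E²/404)
g(-129)/490128 + √(-25823 + 223068)/424765 = (-7 - 1*(-129) - 117/404*(-129)²)/490128 + √(-25823 + 223068)/424765 = (-7 + 129 - 117/404*16641)*(1/490128) + √197245*(1/424765) = (-7 + 129 - 1946997/404)*(1/490128) + √197245/424765 = -1897709/404*1/490128 + √197245/424765 = -1897709/198011712 + √197245/424765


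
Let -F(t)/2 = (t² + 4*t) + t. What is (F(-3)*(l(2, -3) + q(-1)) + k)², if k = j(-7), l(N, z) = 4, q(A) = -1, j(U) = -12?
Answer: 576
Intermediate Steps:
k = -12
F(t) = -10*t - 2*t² (F(t) = -2*((t² + 4*t) + t) = -2*(t² + 5*t) = -10*t - 2*t²)
(F(-3)*(l(2, -3) + q(-1)) + k)² = ((-2*(-3)*(5 - 3))*(4 - 1) - 12)² = (-2*(-3)*2*3 - 12)² = (12*3 - 12)² = (36 - 12)² = 24² = 576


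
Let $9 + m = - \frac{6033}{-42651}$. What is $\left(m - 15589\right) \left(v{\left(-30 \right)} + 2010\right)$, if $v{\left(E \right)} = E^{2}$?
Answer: $- \frac{215102112350}{4739} \approx -4.539 \cdot 10^{7}$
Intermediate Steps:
$m = - \frac{125942}{14217}$ ($m = -9 - \frac{6033}{-42651} = -9 - - \frac{2011}{14217} = -9 + \frac{2011}{14217} = - \frac{125942}{14217} \approx -8.8586$)
$\left(m - 15589\right) \left(v{\left(-30 \right)} + 2010\right) = \left(- \frac{125942}{14217} - 15589\right) \left(\left(-30\right)^{2} + 2010\right) = - \frac{221754755 \left(900 + 2010\right)}{14217} = \left(- \frac{221754755}{14217}\right) 2910 = - \frac{215102112350}{4739}$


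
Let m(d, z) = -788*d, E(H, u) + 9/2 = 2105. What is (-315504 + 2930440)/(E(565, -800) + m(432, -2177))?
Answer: -5229872/676631 ≈ -7.7293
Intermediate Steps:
E(H, u) = 4201/2 (E(H, u) = -9/2 + 2105 = 4201/2)
(-315504 + 2930440)/(E(565, -800) + m(432, -2177)) = (-315504 + 2930440)/(4201/2 - 788*432) = 2614936/(4201/2 - 340416) = 2614936/(-676631/2) = 2614936*(-2/676631) = -5229872/676631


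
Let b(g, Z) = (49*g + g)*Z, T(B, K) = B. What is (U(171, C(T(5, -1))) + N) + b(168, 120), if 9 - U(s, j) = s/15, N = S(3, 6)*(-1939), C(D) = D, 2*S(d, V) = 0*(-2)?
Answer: 5039988/5 ≈ 1.0080e+6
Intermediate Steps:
S(d, V) = 0 (S(d, V) = (0*(-2))/2 = (½)*0 = 0)
N = 0 (N = 0*(-1939) = 0)
U(s, j) = 9 - s/15
b(g, Z) = 50*Z*g (b(g, Z) = (50*g)*Z = 50*Z*g)
(U(171, C(T(5, -1))) + N) + b(168, 120) = ((9 - 1/15*171) + 0) + 50*120*168 = ((9 - 57/5) + 0) + 1008000 = (-12/5 + 0) + 1008000 = -12/5 + 1008000 = 5039988/5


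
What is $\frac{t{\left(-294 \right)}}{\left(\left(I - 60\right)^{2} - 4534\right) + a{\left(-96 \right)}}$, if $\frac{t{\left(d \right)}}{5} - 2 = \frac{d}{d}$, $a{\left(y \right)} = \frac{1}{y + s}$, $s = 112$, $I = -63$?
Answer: $\frac{80}{56507} \approx 0.0014158$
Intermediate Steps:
$a{\left(y \right)} = \frac{1}{112 + y}$ ($a{\left(y \right)} = \frac{1}{y + 112} = \frac{1}{112 + y}$)
$t{\left(d \right)} = 15$ ($t{\left(d \right)} = 10 + 5 \frac{d}{d} = 10 + 5 \cdot 1 = 10 + 5 = 15$)
$\frac{t{\left(-294 \right)}}{\left(\left(I - 60\right)^{2} - 4534\right) + a{\left(-96 \right)}} = \frac{15}{\left(\left(-63 - 60\right)^{2} - 4534\right) + \frac{1}{112 - 96}} = \frac{15}{\left(\left(-123\right)^{2} - 4534\right) + \frac{1}{16}} = \frac{15}{\left(15129 - 4534\right) + \frac{1}{16}} = \frac{15}{10595 + \frac{1}{16}} = \frac{15}{\frac{169521}{16}} = 15 \cdot \frac{16}{169521} = \frac{80}{56507}$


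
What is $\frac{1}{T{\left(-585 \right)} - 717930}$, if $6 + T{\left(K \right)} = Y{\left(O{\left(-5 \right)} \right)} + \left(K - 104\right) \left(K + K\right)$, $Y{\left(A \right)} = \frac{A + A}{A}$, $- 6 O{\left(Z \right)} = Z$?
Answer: $\frac{1}{88196} \approx 1.1338 \cdot 10^{-5}$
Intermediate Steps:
$O{\left(Z \right)} = - \frac{Z}{6}$
$Y{\left(A \right)} = 2$ ($Y{\left(A \right)} = \frac{2 A}{A} = 2$)
$T{\left(K \right)} = -4 + 2 K \left(-104 + K\right)$ ($T{\left(K \right)} = -6 + \left(2 + \left(K - 104\right) \left(K + K\right)\right) = -6 + \left(2 + \left(-104 + K\right) 2 K\right) = -6 + \left(2 + 2 K \left(-104 + K\right)\right) = -4 + 2 K \left(-104 + K\right)$)
$\frac{1}{T{\left(-585 \right)} - 717930} = \frac{1}{\left(-4 - -121680 + 2 \left(-585\right)^{2}\right) - 717930} = \frac{1}{\left(-4 + 121680 + 2 \cdot 342225\right) - 717930} = \frac{1}{\left(-4 + 121680 + 684450\right) - 717930} = \frac{1}{806126 - 717930} = \frac{1}{88196}$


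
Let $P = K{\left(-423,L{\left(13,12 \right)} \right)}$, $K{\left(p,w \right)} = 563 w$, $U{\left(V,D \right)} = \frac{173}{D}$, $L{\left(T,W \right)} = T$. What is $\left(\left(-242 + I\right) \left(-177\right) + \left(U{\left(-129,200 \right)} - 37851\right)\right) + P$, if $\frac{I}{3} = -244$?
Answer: $\frac{28373373}{200} \approx 1.4187 \cdot 10^{5}$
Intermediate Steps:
$I = -732$ ($I = 3 \left(-244\right) = -732$)
$P = 7319$ ($P = 563 \cdot 13 = 7319$)
$\left(\left(-242 + I\right) \left(-177\right) + \left(U{\left(-129,200 \right)} - 37851\right)\right) + P = \left(\left(-242 - 732\right) \left(-177\right) - \left(37851 - \frac{173}{200}\right)\right) + 7319 = \left(\left(-974\right) \left(-177\right) + \left(173 \cdot \frac{1}{200} - 37851\right)\right) + 7319 = \left(172398 + \left(\frac{173}{200} - 37851\right)\right) + 7319 = \left(172398 - \frac{7570027}{200}\right) + 7319 = \frac{26909573}{200} + 7319 = \frac{28373373}{200}$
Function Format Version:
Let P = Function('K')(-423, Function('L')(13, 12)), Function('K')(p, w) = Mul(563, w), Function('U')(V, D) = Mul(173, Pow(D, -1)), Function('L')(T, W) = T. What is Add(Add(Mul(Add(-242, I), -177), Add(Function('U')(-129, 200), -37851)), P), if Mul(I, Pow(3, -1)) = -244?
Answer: Rational(28373373, 200) ≈ 1.4187e+5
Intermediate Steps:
I = -732 (I = Mul(3, -244) = -732)
P = 7319 (P = Mul(563, 13) = 7319)
Add(Add(Mul(Add(-242, I), -177), Add(Function('U')(-129, 200), -37851)), P) = Add(Add(Mul(Add(-242, -732), -177), Add(Mul(173, Pow(200, -1)), -37851)), 7319) = Add(Add(Mul(-974, -177), Add(Mul(173, Rational(1, 200)), -37851)), 7319) = Add(Add(172398, Add(Rational(173, 200), -37851)), 7319) = Add(Add(172398, Rational(-7570027, 200)), 7319) = Add(Rational(26909573, 200), 7319) = Rational(28373373, 200)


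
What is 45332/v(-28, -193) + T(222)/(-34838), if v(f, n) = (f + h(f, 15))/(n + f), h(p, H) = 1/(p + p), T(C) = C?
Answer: 9772561050449/27330411 ≈ 3.5757e+5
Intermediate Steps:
h(p, H) = 1/(2*p)
v(f, n) = (f + 1/(2*f))/(f + n) (v(f, n) = (f + 1/(2*f))/(n + f) = (f + 1/(2*f))/(f + n))
45332/v(-28, -193) + T(222)/(-34838) = 45332/(((½ + (-28)²)/((-28)*(-28 - 193)))) + 222/(-34838) = 45332/((-1/28*(½ + 784)/(-221))) + 222*(-1/34838) = 45332/((-1/28*(-1/221)*1569/2)) - 111/17419 = 45332/(1569/12376) - 111/17419 = 45332*(12376/1569) - 111/17419 = 561028832/1569 - 111/17419 = 9772561050449/27330411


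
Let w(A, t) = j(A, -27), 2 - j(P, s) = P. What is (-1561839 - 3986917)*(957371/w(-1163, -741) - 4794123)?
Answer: 30985340638470544/1165 ≈ 2.6597e+13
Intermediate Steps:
j(P, s) = 2 - P
w(A, t) = 2 - A
(-1561839 - 3986917)*(957371/w(-1163, -741) - 4794123) = (-1561839 - 3986917)*(957371/(2 - 1*(-1163)) - 4794123) = -5548756*(957371/(2 + 1163) - 4794123) = -5548756*(957371/1165 - 4794123) = -5548756*(-5584195924/1165) = 30985340638470544/1165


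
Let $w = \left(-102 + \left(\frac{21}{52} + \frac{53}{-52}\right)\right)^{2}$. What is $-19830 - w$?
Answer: $- \frac{5130826}{169} \approx -30360.0$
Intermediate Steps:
$w = \frac{1779556}{169}$ ($w = \left(-102 + \left(21 \cdot \frac{1}{52} + 53 \left(- \frac{1}{52}\right)\right)\right)^{2} = \left(-102 + \left(\frac{21}{52} - \frac{53}{52}\right)\right)^{2} = \left(-102 - \frac{8}{13}\right)^{2} = \left(- \frac{1334}{13}\right)^{2} = \frac{1779556}{169} \approx 10530.0$)
$-19830 - w = -19830 - \frac{1779556}{169} = - \frac{5130826}{169}$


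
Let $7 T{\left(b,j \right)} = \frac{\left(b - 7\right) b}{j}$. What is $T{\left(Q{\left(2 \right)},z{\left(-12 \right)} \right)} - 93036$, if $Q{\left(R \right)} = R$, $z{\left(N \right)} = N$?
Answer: $- \frac{3907507}{42} \approx -93036.0$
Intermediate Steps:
$T{\left(b,j \right)} = \frac{b \left(-7 + b\right)}{7 j}$ ($T{\left(b,j \right)} = \frac{\left(b - 7\right) b \frac{1}{j}}{7} = \frac{\left(-7 + b\right) b \frac{1}{j}}{7} = \frac{b \left(-7 + b\right) \frac{1}{j}}{7} = \frac{b \frac{1}{j} \left(-7 + b\right)}{7} = \frac{b \left(-7 + b\right)}{7 j}$)
$T{\left(Q{\left(2 \right)},z{\left(-12 \right)} \right)} - 93036 = \frac{1}{7} \cdot 2 \frac{1}{-12} \left(-7 + 2\right) - 93036 = \frac{1}{7} \cdot 2 \left(- \frac{1}{12}\right) \left(-5\right) - 93036 = \frac{5}{42} - 93036 = - \frac{3907507}{42}$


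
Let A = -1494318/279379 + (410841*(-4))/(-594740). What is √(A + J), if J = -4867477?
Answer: I*√8398968842118882901075070290/41539466615 ≈ 2206.2*I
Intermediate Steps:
A = -107402324091/41539466615 (A = -1494318*1/279379 - 1643364*(-1/594740) = -1494318/279379 + 410841/148685 = -107402324091/41539466615 ≈ -2.5855)
√(A + J) = √(-107402324091/41539466615 - 4867477) = √(-202192505743104446/41539466615) = I*√8398968842118882901075070290/41539466615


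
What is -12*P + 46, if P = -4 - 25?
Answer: 394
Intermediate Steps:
P = -29
-12*P + 46 = -12*(-29) + 46 = 348 + 46 = 394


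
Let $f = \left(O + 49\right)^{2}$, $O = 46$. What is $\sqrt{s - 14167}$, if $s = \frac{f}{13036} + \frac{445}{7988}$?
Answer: $\frac{i \sqrt{600039462123876958}}{6508223} \approx 119.02 i$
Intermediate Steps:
$f = 9025$ ($f = \left(46 + 49\right)^{2} = 95^{2} = 9025$)
$s = \frac{4868295}{6508223}$ ($s = \frac{9025}{13036} + \frac{445}{7988} = \frac{4868295}{6508223} \approx 0.74802$)
$\sqrt{s - 14167} = \sqrt{\frac{4868295}{6508223} - 14167} = \sqrt{- \frac{92197126946}{6508223}} = \frac{i \sqrt{600039462123876958}}{6508223}$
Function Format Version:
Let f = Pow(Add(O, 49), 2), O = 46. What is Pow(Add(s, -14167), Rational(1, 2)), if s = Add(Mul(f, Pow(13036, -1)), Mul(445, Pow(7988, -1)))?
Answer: Mul(Rational(1, 6508223), I, Pow(600039462123876958, Rational(1, 2))) ≈ Mul(119.02, I)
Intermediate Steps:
f = 9025 (f = Pow(Add(46, 49), 2) = Pow(95, 2) = 9025)
s = Rational(4868295, 6508223) (s = Add(Mul(9025, Pow(13036, -1)), Mul(445, Pow(7988, -1))) = Add(Mul(9025, Rational(1, 13036)), Mul(445, Rational(1, 7988))) = Add(Rational(9025, 13036), Rational(445, 7988)) = Rational(4868295, 6508223) ≈ 0.74802)
Pow(Add(s, -14167), Rational(1, 2)) = Pow(Add(Rational(4868295, 6508223), -14167), Rational(1, 2)) = Pow(Rational(-92197126946, 6508223), Rational(1, 2)) = Mul(Rational(1, 6508223), I, Pow(600039462123876958, Rational(1, 2)))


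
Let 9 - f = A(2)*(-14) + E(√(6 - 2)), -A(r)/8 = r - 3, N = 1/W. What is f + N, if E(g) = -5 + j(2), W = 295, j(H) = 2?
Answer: 36581/295 ≈ 124.00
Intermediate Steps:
E(g) = -3 (E(g) = -5 + 2 = -3)
N = 1/295 ≈ 0.0033898
A(r) = 24 - 8*r (A(r) = -8*(r - 3) = -8*(-3 + r) = 24 - 8*r)
f = 124 (f = 9 - ((24 - 8*2)*(-14) - 3) = 9 - ((24 - 16)*(-14) - 3) = 9 - (8*(-14) - 3) = 9 - (-112 - 3) = 9 - 1*(-115) = 9 + 115 = 124)
f + N = 124 + 1/295 = 36581/295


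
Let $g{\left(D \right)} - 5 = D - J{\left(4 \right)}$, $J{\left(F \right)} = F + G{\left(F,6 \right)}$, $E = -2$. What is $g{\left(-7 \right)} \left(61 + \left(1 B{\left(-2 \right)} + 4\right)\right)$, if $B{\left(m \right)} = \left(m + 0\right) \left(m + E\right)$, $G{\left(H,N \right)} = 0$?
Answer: $-438$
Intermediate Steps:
$B{\left(m \right)} = m \left(-2 + m\right)$ ($B{\left(m \right)} = \left(m + 0\right) \left(m - 2\right) = m \left(-2 + m\right)$)
$J{\left(F \right)} = F$ ($J{\left(F \right)} = F + 0 = F$)
$g{\left(D \right)} = 1 + D$ ($g{\left(D \right)} = 5 + \left(D - 4\right) = 5 + \left(-4 + D\right) = 1 + D$)
$g{\left(-7 \right)} \left(61 + \left(1 B{\left(-2 \right)} + 4\right)\right) = \left(1 - 7\right) \left(61 + \left(1 \left(- 2 \left(-2 - 2\right)\right) + 4\right)\right) = - 6 \left(61 + \left(1 \left(\left(-2\right) \left(-4\right)\right) + 4\right)\right) = - 6 \left(61 + \left(1 \cdot 8 + 4\right)\right) = - 6 \left(61 + \left(8 + 4\right)\right) = - 6 \left(61 + 12\right) = \left(-6\right) 73 = -438$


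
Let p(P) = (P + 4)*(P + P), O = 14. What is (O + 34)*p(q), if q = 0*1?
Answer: 0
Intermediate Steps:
q = 0
p(P) = 2*P*(4 + P) (p(P) = (4 + P)*(2*P) = 2*P*(4 + P))
(O + 34)*p(q) = (14 + 34)*(2*0*(4 + 0)) = 48*(2*0*4) = 48*0 = 0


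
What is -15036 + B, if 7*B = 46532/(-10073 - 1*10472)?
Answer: -2162448872/143815 ≈ -15036.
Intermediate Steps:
B = -46532/143815 (B = (46532/(-10073 - 1*10472))/7 = (46532/(-10073 - 10472))/7 = (46532/(-20545))/7 = (46532*(-1/20545))/7 = (1/7)*(-46532/20545) = -46532/143815 ≈ -0.32355)
-15036 + B = -15036 - 46532/143815 = -2162448872/143815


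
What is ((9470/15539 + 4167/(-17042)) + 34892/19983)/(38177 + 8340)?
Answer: 11171038956737/246159167363361618 ≈ 4.5381e-5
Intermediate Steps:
((9470/15539 + 4167/(-17042)) + 34892/19983)/(38177 + 8340) = ((9470*(1/15539) + 4167*(-1/17042)) + 34892*(1/19983))/46517 = ((9470/15539 - 4167/17042) + 34892/19983)*(1/46517) = (96636727/264815638 + 34892/19983)*(1/46517) = (11171038956737/5291810894154)*(1/46517) = 11171038956737/246159167363361618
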